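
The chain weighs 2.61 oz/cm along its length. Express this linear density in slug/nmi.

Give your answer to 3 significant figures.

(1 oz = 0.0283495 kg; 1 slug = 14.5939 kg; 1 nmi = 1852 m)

2.61 oz/cm × 0.0283495 kg/oz ÷ 0.01 m/cm = 7.39922 kg/m
7.39922 kg/m ÷ 14.5939 kg/slug × 1852 m/nmi = 938.978 slug/nmi

939 slug/nmi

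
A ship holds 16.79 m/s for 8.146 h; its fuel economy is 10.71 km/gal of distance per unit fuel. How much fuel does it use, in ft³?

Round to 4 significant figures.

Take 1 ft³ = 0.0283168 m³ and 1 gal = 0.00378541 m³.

8.146 h → 29325.6 s
d = v × t = 16.79 × 29325.6 = 492377 m
10.71 km/gal → 2.82928×10⁶ m/m³
V = d / (distance per unit fuel) = 492377 / 2.82928×10⁶ = 0.174029 m³
In ft³: 0.174029 / 0.0283168 = 6.14579 ft³

6.146 ft³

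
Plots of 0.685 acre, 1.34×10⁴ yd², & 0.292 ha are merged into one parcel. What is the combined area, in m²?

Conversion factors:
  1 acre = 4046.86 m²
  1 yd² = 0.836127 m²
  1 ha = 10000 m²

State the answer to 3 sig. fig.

0.685 acre × 4046.86 → 2772.1 m²
1.34×10⁴ yd² × 0.836127 → 11204.1 m²
0.292 ha × 10000 → 2920 m²
Combined: 2772.1 + 11204.1 + 2920 = 16896.2 m²

1.69×10⁴ m²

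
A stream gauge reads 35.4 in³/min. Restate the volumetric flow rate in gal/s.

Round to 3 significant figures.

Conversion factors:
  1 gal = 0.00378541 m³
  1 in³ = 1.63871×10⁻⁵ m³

35.4 in³/min × 1.63871×10⁻⁵ m³/in³ ÷ 60 s/min = 9.66839×10⁻⁶ m³/s
9.66839×10⁻⁶ m³/s ÷ 0.00378541 m³/gal = 0.00255412 gal/s

0.00255 gal/s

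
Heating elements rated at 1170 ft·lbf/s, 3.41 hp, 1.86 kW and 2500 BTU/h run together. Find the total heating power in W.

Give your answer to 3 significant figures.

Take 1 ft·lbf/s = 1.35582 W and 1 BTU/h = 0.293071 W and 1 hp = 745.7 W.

1170 ft·lbf/s × 1.35582 → 1586.31 W
3.41 hp × 745.7 → 2542.84 W
1.86 kW × 1000 → 1860 W
2500 BTU/h × 0.293071 → 732.678 W
Sum: 1586.31 + 2542.84 + 1860 + 732.678 = 6721.83 W

6720 W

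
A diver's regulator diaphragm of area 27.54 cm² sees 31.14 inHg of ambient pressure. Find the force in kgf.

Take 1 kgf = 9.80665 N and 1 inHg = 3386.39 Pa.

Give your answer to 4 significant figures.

29.61 kgf

31.14 inHg × 3386.39 = 105452 Pa
27.54 cm² × 0.0001 = 0.002754 m²
F = P × A = 105452 Pa × 0.002754 m² = 290.415 N
290.415 N ÷ (9.80665 N/kgf) = 29.6141 kgf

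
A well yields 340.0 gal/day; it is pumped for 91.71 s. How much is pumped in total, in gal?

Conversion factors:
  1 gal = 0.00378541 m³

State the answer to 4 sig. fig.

340.0 gal/day → 1.48963×10⁻⁵ m³/s
V = Q × t = 1.48963×10⁻⁵ × 91.71 = 0.00136614 m³
In gal: 0.00136614 / 0.00378541 = 0.360896 gal

0.3609 gal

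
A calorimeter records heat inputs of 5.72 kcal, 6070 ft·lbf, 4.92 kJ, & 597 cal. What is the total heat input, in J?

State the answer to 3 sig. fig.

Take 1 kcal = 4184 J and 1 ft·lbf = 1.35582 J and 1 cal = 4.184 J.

5.72 kcal × 4184 → 23932.5 J
6070 ft·lbf × 1.35582 → 8229.83 J
4.92 kJ × 1000 → 4920 J
597 cal × 4.184 → 2497.85 J
Sum: 23932.5 + 8229.83 + 4920 + 2497.85 = 39580.2 J

3.96×10⁴ J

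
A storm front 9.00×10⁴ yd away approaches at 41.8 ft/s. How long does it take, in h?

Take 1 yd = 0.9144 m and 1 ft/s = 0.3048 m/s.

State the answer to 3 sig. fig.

1.79 h

9.00×10⁴ yd × 0.9144 → 82296 m
41.8 ft/s × 0.3048 → 12.7406 m/s
t = d / v = 82296 m / 12.7406 m/s = 6459.35 s
6459.35 s ÷ (3600 s/h) = 1.79426 h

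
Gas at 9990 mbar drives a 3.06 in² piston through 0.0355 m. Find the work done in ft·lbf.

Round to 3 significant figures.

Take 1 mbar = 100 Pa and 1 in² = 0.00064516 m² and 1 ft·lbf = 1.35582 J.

51.6 ft·lbf

9990 mbar → 999000 Pa
3.06 in² → 0.00197419 m²
F = P × A = 999000 × 0.00197419 = 1972.22 N
W = F × d = 1972.22 × 0.0355 = 70.0138 J
In ft·lbf: 70.0138 / 1.35582 = 51.6395 ft·lbf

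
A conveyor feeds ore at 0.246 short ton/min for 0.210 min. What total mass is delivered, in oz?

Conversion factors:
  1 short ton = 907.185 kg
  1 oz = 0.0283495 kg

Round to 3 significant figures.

0.246 short ton/min → 3.71946 kg/s
0.210 min → 12.6 s
m = ṁ × t = 3.71946 × 12.6 = 46.8652 kg
In oz: 46.8652 / 0.0283495 = 1653.12 oz

1650 oz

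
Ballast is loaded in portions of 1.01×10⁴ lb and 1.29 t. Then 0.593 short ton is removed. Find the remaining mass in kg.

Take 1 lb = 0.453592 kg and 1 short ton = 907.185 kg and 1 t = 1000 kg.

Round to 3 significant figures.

5330 kg

1.01×10⁴ lb × 0.453592 = 4581.28 kg
1.29 t × 1000 = 1290 kg
0.593 short ton × 907.185 = 537.961 kg
Sum: 4581.28 + 1290 − 537.961 = 5333.32 kg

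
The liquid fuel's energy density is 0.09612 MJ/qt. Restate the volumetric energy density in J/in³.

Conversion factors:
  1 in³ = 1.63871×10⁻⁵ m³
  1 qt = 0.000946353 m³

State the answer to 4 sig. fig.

1664 J/in³

0.09612 MJ/qt × 1000000 J/MJ ÷ 0.000946353 m³/qt = 1.01569×10⁸ J/m³
1.01569×10⁸ J/m³ × 1.63871×10⁻⁵ m³/in³ = 1664.42 J/in³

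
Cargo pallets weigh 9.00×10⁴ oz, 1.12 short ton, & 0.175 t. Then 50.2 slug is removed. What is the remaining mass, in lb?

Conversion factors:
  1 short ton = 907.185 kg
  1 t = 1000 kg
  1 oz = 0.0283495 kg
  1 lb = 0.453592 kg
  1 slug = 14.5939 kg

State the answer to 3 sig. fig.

9.00×10⁴ oz × 0.0283495 = 2551.46 kg
1.12 short ton × 907.185 = 1016.05 kg
0.175 t × 1000 = 175 kg
50.2 slug × 14.5939 = 732.614 kg
Net: 2551.46 + 1016.05 + 175 − 732.614 = 3009.9 kg
In lb: 3009.9 / 0.453592 = 6635.7 lb

6640 lb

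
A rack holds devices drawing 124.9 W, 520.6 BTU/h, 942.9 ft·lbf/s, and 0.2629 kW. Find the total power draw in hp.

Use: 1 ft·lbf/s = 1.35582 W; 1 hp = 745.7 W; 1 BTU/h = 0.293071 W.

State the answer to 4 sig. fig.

124.9 W (already W)
520.6 BTU/h × 0.293071 = 152.573 W
942.9 ft·lbf/s × 1.35582 = 1278.4 W
0.2629 kW × 1000 = 262.9 W
Total: 124.9 + 152.573 + 1278.4 + 262.9 = 1818.77 W
In hp: 1818.77 / 745.7 = 2.43901 hp

2.439 hp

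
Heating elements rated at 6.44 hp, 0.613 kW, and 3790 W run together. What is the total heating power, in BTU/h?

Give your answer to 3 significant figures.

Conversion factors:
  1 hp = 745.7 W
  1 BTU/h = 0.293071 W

3.14×10⁴ BTU/h

6.44 hp × 745.7 → 4802.31 W
0.613 kW × 1000 → 613 W
3790 W (already W)
Sum: 4802.31 + 613 + 3790 = 9205.31 W
In BTU/h: 9205.31 / 0.293071 = 31409.8 BTU/h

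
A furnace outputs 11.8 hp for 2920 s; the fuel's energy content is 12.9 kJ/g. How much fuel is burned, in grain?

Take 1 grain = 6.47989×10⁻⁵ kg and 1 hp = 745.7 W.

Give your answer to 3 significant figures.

11.8 hp → 8799.26 W
E = P × t = 8799.26 × 2920 = 2.56938×10⁷ J
12.9 kJ/g → 1.29×10⁷ J/kg
m = E / e_s = 2.56938×10⁷ / 1.29×10⁷ = 1.99177 kg
In grain: 1.99177 / 6.47989×10⁻⁵ = 30737.7 grain

3.07×10⁴ grain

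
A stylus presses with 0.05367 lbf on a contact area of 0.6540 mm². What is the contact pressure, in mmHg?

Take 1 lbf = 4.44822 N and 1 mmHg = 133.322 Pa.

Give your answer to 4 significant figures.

2738 mmHg

0.05367 lbf × 4.44822 → 0.238736 N
0.6540 mm² × 10⁻⁶ → 6.54×10⁻⁷ m²
P = F / A = 0.238736 N / 6.54×10⁻⁷ m² = 365040 Pa
365040 Pa ÷ (133.322 Pa/mmHg) = 2738.03 mmHg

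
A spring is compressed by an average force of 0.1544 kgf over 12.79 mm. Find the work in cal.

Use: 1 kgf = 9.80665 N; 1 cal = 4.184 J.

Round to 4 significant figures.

0.004629 cal

0.1544 kgf × 9.80665 → 1.51415 N
12.79 mm × 0.001 → 0.01279 m
W = F × d = 1.51415 N × 0.01279 m = 0.019366 J
0.019366 J ÷ (4.184 J/cal) = 0.00462859 cal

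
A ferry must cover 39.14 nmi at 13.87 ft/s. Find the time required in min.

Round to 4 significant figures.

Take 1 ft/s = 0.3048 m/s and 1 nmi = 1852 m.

39.14 nmi × 1852 = 72487.3 m
13.87 ft/s × 0.3048 = 4.22758 m/s
t = d / v = 72487.3 m / 4.22758 m/s = 17146.3 s
17146.3 s ÷ (60 s/min) = 285.772 min

285.8 min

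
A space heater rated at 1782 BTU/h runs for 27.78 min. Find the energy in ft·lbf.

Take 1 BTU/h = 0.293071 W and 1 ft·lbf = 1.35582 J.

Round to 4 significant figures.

6.420×10⁵ ft·lbf

1782 BTU/h × 0.293071 = 522.253 W
27.78 min × 60 = 1666.8 s
E = P × t = 522.253 W × 1666.8 s = 870491 J
870491 J ÷ (1.35582 J/ft·lbf) = 642040 ft·lbf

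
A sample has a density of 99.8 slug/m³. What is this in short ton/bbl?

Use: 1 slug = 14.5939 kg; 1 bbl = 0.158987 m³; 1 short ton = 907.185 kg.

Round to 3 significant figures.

0.255 short ton/bbl

99.8 slug/m³ × 14.5939 kg/slug = 1456.47 kg/m³
1456.47 kg/m³ ÷ 907.185 kg/short ton × 0.158987 m³/bbl = 0.255251 short ton/bbl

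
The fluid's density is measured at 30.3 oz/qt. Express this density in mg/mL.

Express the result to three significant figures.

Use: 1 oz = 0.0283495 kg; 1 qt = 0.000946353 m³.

908 mg/mL

30.3 oz/qt × 0.0283495 kg/oz ÷ 0.000946353 m³/qt = 907.684 kg/m³
907.684 kg/m³ ÷ 10⁻⁶ kg/mg × 10⁻⁶ m³/mL = 907.684 mg/mL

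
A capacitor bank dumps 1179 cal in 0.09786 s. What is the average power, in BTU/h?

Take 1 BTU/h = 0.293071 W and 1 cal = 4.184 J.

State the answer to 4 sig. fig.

1.720×10⁵ BTU/h

1179 cal × 4.184 → 4932.94 J
P = E / t = 4932.94 J / 0.09786 s = 50408.1 W
50408.1 W ÷ (0.293071 W/BTU/h) = 172000 BTU/h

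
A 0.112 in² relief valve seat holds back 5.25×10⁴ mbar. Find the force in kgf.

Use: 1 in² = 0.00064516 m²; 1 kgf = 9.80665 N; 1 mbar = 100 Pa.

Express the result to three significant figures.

38.7 kgf

5.25×10⁴ mbar × 100 = 5.25×10⁶ Pa
0.112 in² × 0.00064516 = 7.22579×10⁻⁵ m²
F = P × A = 5.25×10⁶ Pa × 7.22579×10⁻⁵ m² = 379.354 N
379.354 N ÷ (9.80665 N/kgf) = 38.6833 kgf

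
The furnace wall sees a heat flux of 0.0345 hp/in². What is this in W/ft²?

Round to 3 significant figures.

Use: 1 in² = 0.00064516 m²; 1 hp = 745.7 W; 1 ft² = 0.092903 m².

3700 W/ft²

0.0345 hp/in² × 745.7 W/hp ÷ 0.00064516 m²/in² = 39876.4 W/m²
39876.4 W/m² × 0.092903 m²/ft² = 3704.64 W/ft²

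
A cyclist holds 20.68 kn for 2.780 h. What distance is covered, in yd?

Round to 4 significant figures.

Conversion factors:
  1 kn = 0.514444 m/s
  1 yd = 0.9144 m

1.164×10⁵ yd

20.68 kn × 0.514444 = 10.6387 m/s
2.780 h × 3600 = 10008 s
d = v × t = 10.6387 m/s × 10008 s = 106472 m
106472 m ÷ (0.9144 m/yd) = 116439 yd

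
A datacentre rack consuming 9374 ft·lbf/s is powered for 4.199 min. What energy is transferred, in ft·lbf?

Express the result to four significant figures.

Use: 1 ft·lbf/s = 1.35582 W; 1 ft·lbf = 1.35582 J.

2.362×10⁶ ft·lbf

9374 ft·lbf/s × 1.35582 = 12709.5 W
4.199 min × 60 = 251.94 s
E = P × t = 12709.5 W × 251.94 s = 3.20203×10⁶ J
3.20203×10⁶ J ÷ (1.35582 J/ft·lbf) = 2.36169×10⁶ ft·lbf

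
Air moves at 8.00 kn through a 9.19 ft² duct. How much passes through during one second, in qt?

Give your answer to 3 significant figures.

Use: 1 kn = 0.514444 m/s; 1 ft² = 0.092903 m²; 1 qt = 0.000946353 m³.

3710 qt

8.00 kn × 0.514444 = 4.11555 m/s
9.19 ft² × 0.092903 = 0.853779 m²
V = v × A × t = 4.11555 m/s × 0.853779 m² × 1 s = 3.51377 m³
3.51377 m³ ÷ (0.000946353 m³/qt) = 3712.96 qt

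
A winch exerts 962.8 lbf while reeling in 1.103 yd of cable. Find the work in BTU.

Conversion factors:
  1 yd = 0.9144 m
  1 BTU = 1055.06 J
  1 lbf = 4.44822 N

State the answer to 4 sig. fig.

962.8 lbf × 4.44822 = 4282.75 N
1.103 yd × 0.9144 = 1.00858 m
W = F × d = 4282.75 N × 1.00858 m = 4319.5 J
4319.5 J ÷ (1055.06 J/BTU) = 4.09408 BTU

4.094 BTU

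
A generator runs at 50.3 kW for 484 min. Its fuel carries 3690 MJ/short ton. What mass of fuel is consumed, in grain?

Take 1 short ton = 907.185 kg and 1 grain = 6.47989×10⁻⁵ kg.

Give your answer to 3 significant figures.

50.3 kW → 50300 W
484 min → 29040 s
E = P × t = 50300 × 29040 = 1.46071×10⁹ J
3690 MJ/short ton → 4.06753×10⁶ J/kg
m = E / e_s = 1.46071×10⁹ / 4.06753×10⁶ = 359.115 kg
In grain: 359.115 / 6.47989×10⁻⁵ = 5.54199×10⁶ grain

5.54×10⁶ grain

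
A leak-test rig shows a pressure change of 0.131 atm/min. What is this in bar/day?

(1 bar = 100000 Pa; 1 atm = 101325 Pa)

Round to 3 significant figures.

191 bar/day

0.131 atm/min × 101325 Pa/atm ÷ 60 s/min = 221.226 Pa/s
221.226 Pa/s ÷ 100000 Pa/bar × 86400 s/day = 191.139 bar/day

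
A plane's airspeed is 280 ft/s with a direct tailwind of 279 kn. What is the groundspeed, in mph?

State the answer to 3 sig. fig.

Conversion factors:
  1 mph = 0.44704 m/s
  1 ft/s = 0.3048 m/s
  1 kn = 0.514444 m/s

280 ft/s × 0.3048 = 85.344 m/s
279 kn × 0.514444 = 143.53 m/s
Sum: 85.344 + 143.53 = 228.874 m/s
In mph: 228.874 / 0.44704 = 511.977 mph

512 mph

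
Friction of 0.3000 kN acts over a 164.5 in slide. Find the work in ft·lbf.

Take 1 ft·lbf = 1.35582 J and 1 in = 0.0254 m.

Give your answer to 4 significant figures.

0.3000 kN × 1000 → 300 N
164.5 in × 0.0254 → 4.1783 m
W = F × d = 300 N × 4.1783 m = 1253.49 J
1253.49 J ÷ (1.35582 J/ft·lbf) = 924.525 ft·lbf

924.5 ft·lbf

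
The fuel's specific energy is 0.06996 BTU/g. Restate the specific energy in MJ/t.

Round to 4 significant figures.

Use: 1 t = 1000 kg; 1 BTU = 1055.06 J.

73.81 MJ/t

0.06996 BTU/g × 1055.06 J/BTU ÷ 0.001 kg/g = 73812 J/kg
73812 J/kg ÷ 1000000 J/MJ × 1000 kg/t = 73.812 MJ/t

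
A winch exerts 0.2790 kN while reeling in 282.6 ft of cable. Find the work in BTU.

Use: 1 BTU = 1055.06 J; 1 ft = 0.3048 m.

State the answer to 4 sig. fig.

0.2790 kN × 1000 = 279 N
282.6 ft × 0.3048 = 86.1365 m
W = F × d = 279 N × 86.1365 m = 24032.1 J
24032.1 J ÷ (1055.06 J/BTU) = 22.7779 BTU

22.78 BTU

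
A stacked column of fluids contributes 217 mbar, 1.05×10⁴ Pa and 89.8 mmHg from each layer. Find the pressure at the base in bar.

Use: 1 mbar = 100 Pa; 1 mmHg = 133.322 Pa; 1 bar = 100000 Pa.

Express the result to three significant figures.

217 mbar × 100 → 21700 Pa
1.05×10⁴ Pa (already Pa)
89.8 mmHg × 133.322 → 11972.3 Pa
Sum: 21700 + 10500 + 11972.3 = 44172.3 Pa
In bar: 44172.3 / 100000 = 0.441723 bar

0.442 bar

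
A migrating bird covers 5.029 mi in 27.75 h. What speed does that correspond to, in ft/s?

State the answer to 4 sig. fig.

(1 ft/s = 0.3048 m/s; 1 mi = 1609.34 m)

0.2658 ft/s

5.029 mi × 1609.34 = 8093.37 m
27.75 h × 3600 = 99900 s
v = d / t = 8093.37 m / 99900 s = 0.0810147 m/s
0.0810147 m/s ÷ (0.3048 m/s/ft/s) = 0.265796 ft/s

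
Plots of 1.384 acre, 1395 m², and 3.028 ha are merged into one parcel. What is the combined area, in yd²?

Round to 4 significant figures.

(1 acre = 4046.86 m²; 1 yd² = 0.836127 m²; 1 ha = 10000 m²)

4.458×10⁴ yd²

1.384 acre × 4046.86 = 5600.85 m²
1395 m² (already m²)
3.028 ha × 10000 = 30280 m²
Total: 5600.85 + 1395 + 30280 = 37275.8 m²
In yd²: 37275.8 / 0.836127 = 44581.5 yd²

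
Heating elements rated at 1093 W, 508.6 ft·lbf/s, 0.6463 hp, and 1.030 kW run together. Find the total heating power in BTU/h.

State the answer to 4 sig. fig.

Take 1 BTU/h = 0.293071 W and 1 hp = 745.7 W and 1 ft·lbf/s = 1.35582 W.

1093 W (already W)
508.6 ft·lbf/s × 1.35582 = 689.57 W
0.6463 hp × 745.7 = 481.946 W
1.030 kW × 1000 = 1030 W
Sum: 1093 + 689.57 + 481.946 + 1030 = 3294.52 W
In BTU/h: 3294.52 / 0.293071 = 11241.4 BTU/h

1.124×10⁴ BTU/h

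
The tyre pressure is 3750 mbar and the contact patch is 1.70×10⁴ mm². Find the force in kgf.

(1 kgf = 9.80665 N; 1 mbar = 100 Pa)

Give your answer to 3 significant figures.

3750 mbar × 100 = 375000 Pa
1.70×10⁴ mm² × 10⁻⁶ = 0.017 m²
F = P × A = 375000 Pa × 0.017 m² = 6375 N
6375 N ÷ (9.80665 N/kgf) = 650.069 kgf

650 kgf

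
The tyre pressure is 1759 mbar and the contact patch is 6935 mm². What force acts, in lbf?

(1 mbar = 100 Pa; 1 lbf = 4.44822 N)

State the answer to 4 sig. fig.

274.2 lbf

1759 mbar × 100 = 175900 Pa
6935 mm² × 10⁻⁶ = 0.006935 m²
F = P × A = 175900 Pa × 0.006935 m² = 1219.87 N
1219.87 N ÷ (4.44822 N/lbf) = 274.238 lbf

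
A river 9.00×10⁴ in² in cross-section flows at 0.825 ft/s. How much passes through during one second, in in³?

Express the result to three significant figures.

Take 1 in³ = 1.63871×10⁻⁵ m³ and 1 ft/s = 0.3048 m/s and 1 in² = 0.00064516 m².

0.825 ft/s × 0.3048 = 0.25146 m/s
9.00×10⁴ in² × 0.00064516 = 58.0644 m²
V = v × A × t = 0.25146 m/s × 58.0644 m² × 1 s = 14.6009 m³
14.6009 m³ ÷ (1.63871×10⁻⁵ m³/in³) = 891000 in³

8.91×10⁵ in³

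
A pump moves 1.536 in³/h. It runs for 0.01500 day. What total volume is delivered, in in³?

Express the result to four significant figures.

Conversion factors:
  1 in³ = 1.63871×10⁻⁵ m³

0.5530 in³

1.536 in³/h → 6.99183×10⁻⁹ m³/s
0.01500 day → 1296 s
V = Q × t = 6.99183×10⁻⁹ × 1296 = 9.06141×10⁻⁶ m³
In in³: 9.06141×10⁻⁶ / 1.63871×10⁻⁵ = 0.55296 in³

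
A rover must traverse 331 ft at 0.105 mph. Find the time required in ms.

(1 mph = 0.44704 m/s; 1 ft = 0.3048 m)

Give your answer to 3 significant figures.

2.15×10⁶ ms

331 ft × 0.3048 → 100.889 m
0.105 mph × 0.44704 → 0.0469392 m/s
t = d / v = 100.889 m / 0.0469392 m/s = 2149.35 s
2149.35 s ÷ (0.001 s/ms) = 2.14935×10⁶ ms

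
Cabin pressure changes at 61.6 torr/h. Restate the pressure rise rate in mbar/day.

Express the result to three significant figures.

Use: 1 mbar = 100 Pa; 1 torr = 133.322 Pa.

61.6 torr/h × 133.322 Pa/torr ÷ 3600 s/h = 2.28129 Pa/s
2.28129 Pa/s ÷ 100 Pa/mbar × 86400 s/day = 1971.03 mbar/day

1970 mbar/day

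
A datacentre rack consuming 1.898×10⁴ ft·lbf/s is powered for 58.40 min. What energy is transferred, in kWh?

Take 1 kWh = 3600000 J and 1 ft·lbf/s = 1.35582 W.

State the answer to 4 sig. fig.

25.05 kWh

1.898×10⁴ ft·lbf/s × 1.35582 = 25733.5 W
58.40 min × 60 = 3504 s
E = P × t = 25733.5 W × 3504 s = 9.01702×10⁷ J
9.01702×10⁷ J ÷ (3600000 J/kWh) = 25.0473 kWh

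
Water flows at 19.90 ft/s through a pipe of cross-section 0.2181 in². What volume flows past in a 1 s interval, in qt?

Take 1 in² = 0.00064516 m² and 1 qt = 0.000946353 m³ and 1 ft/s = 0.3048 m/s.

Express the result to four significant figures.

19.90 ft/s × 0.3048 = 6.06552 m/s
0.2181 in² × 0.00064516 = 1.40709×10⁻⁴ m²
V = v × A × t = 6.06552 m/s × 1.40709×10⁻⁴ m² × 1 s = 8.53473×10⁻⁴ m³
8.53473×10⁻⁴ m³ ÷ (0.000946353 m³/qt) = 0.901855 qt

0.9019 qt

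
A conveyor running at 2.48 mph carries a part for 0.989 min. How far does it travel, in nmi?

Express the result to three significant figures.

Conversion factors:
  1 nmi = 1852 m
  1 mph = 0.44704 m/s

0.0355 nmi

2.48 mph × 0.44704 → 1.10866 m/s
0.989 min × 60 → 59.34 s
d = v × t = 1.10866 m/s × 59.34 s = 65.7879 m
65.7879 m ÷ (1852 m/nmi) = 0.0355226 nmi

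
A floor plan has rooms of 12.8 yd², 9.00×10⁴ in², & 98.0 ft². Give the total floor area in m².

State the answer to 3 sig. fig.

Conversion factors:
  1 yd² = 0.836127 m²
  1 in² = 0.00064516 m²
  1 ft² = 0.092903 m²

77.9 m²

12.8 yd² × 0.836127 = 10.7024 m²
9.00×10⁴ in² × 0.00064516 = 58.0644 m²
98.0 ft² × 0.092903 = 9.10449 m²
Sum: 10.7024 + 58.0644 + 9.10449 = 77.8713 m²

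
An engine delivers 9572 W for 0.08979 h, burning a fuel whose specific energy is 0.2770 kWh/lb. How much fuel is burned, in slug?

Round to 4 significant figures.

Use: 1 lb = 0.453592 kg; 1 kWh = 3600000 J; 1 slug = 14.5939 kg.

0.08979 h → 323.244 s
E = P × t = 9572 × 323.244 = 3.09409×10⁶ J
0.2770 kWh/lb → 2.19845×10⁶ J/kg
m = E / e_s = 3.09409×10⁶ / 2.19845×10⁶ = 1.4074 kg
In slug: 1.4074 / 14.5939 = 0.0964376 slug

0.09644 slug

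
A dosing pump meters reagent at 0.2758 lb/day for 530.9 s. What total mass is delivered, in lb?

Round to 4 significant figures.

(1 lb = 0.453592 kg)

0.2758 lb/day → 1.44792×10⁻⁶ kg/s
m = ṁ × t = 1.44792×10⁻⁶ × 530.9 = 7.68701×10⁻⁴ kg
In lb: 7.68701×10⁻⁴ / 0.453592 = 0.0016947 lb

0.001695 lb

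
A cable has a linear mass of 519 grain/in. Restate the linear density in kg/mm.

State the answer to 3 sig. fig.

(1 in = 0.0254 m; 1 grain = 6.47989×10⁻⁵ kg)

519 grain/in × 6.47989×10⁻⁵ kg/grain ÷ 0.0254 m/in = 1.32404 kg/m
1.32404 kg/m × 0.001 m/mm = 0.00132404 kg/mm

0.00132 kg/mm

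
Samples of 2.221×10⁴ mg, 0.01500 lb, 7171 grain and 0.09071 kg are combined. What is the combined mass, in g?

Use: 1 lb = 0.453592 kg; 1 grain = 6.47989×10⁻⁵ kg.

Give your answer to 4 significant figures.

2.221×10⁴ mg × 10⁻⁶ → 0.02221 kg
0.01500 lb × 0.453592 → 0.00680388 kg
7171 grain × 6.47989×10⁻⁵ → 0.464673 kg
0.09071 kg (already kg)
Combined: 0.02221 + 0.00680388 + 0.464673 + 0.09071 = 0.584397 kg
In g: 0.584397 / 0.001 = 584.397 g

584.4 g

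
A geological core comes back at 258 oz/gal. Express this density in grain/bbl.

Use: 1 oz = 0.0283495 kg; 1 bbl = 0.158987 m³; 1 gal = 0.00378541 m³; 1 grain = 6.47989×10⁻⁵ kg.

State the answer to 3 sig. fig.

258 oz/gal × 0.0283495 kg/oz ÷ 0.00378541 m³/gal = 1932.2 kg/m³
1932.2 kg/m³ ÷ 6.47989×10⁻⁵ kg/grain × 0.158987 m³/bbl = 4.74074×10⁶ grain/bbl

4.74×10⁶ grain/bbl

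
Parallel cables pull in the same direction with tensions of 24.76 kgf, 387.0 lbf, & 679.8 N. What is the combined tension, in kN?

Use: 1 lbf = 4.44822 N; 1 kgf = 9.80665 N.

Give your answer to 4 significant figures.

2.644 kN

24.76 kgf × 9.80665 → 242.813 N
387.0 lbf × 4.44822 → 1721.46 N
679.8 N (already N)
Sum: 242.813 + 1721.46 + 679.8 = 2644.07 N
In kN: 2644.07 / 1000 = 2.64407 kN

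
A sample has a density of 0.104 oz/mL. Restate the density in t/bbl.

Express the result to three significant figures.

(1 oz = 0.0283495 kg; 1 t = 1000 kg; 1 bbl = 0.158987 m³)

0.469 t/bbl

0.104 oz/mL × 0.0283495 kg/oz ÷ 10⁻⁶ m³/mL = 2948.35 kg/m³
2948.35 kg/m³ ÷ 1000 kg/t × 0.158987 m³/bbl = 0.468749 t/bbl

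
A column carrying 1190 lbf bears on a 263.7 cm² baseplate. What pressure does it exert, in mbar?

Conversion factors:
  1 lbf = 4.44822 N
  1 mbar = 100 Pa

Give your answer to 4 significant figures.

1190 lbf × 4.44822 → 5293.38 N
263.7 cm² × 0.0001 → 0.02637 m²
P = F / A = 5293.38 N / 0.02637 m² = 200735 Pa
200735 Pa ÷ (100 Pa/mbar) = 2007.35 mbar

2007 mbar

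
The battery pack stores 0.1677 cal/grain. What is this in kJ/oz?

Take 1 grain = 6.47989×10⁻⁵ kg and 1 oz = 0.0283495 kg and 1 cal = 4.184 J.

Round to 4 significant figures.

0.3070 kJ/oz

0.1677 cal/grain × 4.184 J/cal ÷ 6.47989×10⁻⁵ kg/grain = 10828.2 J/kg
10828.2 J/kg ÷ 1000 J/kJ × 0.0283495 kg/oz = 0.306974 kJ/oz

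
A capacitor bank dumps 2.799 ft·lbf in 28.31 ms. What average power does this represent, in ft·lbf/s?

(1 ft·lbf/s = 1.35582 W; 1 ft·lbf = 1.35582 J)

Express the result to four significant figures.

2.799 ft·lbf × 1.35582 = 3.79494 J
28.31 ms × 0.001 = 0.02831 s
P = E / t = 3.79494 J / 0.02831 s = 134.049 W
134.049 W ÷ (1.35582 W/ft·lbf/s) = 98.8693 ft·lbf/s

98.87 ft·lbf/s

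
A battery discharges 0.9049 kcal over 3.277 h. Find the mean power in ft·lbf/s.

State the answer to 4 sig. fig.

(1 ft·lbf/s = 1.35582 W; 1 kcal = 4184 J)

0.2367 ft·lbf/s

0.9049 kcal × 4184 = 3786.1 J
3.277 h × 3600 = 11797.2 s
P = E / t = 3786.1 J / 11797.2 s = 0.320932 W
0.320932 W ÷ (1.35582 W/ft·lbf/s) = 0.236707 ft·lbf/s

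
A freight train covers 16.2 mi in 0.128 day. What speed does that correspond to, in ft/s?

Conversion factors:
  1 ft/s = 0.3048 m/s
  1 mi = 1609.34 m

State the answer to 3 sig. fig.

7.73 ft/s

16.2 mi × 1609.34 → 26071.3 m
0.128 day × 86400 → 11059.2 s
v = d / t = 26071.3 m / 11059.2 s = 2.35743 m/s
2.35743 m/s ÷ (0.3048 m/s/ft/s) = 7.73435 ft/s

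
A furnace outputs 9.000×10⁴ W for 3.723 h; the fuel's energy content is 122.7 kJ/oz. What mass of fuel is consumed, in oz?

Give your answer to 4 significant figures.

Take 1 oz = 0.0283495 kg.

3.723 h → 13402.8 s
E = P × t = 90000 × 13402.8 = 1.20625×10⁹ J
122.7 kJ/oz → 4.32812×10⁶ J/kg
m = E / e_s = 1.20625×10⁹ / 4.32812×10⁶ = 278.701 kg
In oz: 278.701 / 0.0283495 = 9830.9 oz

9831 oz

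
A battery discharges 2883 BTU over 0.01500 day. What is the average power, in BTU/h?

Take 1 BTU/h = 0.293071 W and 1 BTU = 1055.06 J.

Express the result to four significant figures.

2883 BTU × 1055.06 = 3.04174×10⁶ J
0.01500 day × 86400 = 1296 s
P = E / t = 3.04174×10⁶ J / 1296 s = 2347.02 W
2347.02 W ÷ (0.293071 W/BTU/h) = 8008.37 BTU/h

8008 BTU/h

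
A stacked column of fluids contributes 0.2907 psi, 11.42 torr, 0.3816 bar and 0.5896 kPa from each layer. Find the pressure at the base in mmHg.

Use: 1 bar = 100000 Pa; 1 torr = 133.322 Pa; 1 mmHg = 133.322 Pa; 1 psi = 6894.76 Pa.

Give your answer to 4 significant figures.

317.1 mmHg

0.2907 psi × 6894.76 → 2004.31 Pa
11.42 torr × 133.322 → 1522.54 Pa
0.3816 bar × 100000 → 38160 Pa
0.5896 kPa × 1000 → 589.6 Pa
Total: 2004.31 + 1522.54 + 38160 + 589.6 = 42276.4 Pa
In mmHg: 42276.4 / 133.322 = 317.1 mmHg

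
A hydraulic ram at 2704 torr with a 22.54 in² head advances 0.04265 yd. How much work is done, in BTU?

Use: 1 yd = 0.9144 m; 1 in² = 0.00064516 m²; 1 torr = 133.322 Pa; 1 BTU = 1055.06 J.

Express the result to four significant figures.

0.1938 BTU

2704 torr → 360503 Pa
22.54 in² → 0.0145419 m²
F = P × A = 360503 × 0.0145419 = 5242.4 N
0.04265 yd → 0.0389992 m
W = F × d = 5242.4 × 0.0389992 = 204.449 J
In BTU: 204.449 / 1055.06 = 0.19378 BTU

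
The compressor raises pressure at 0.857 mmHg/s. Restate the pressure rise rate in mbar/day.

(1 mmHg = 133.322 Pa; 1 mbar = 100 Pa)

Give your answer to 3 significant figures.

9.87×10⁴ mbar/day

0.857 mmHg/s × 133.322 Pa/mmHg = 114.257 Pa/s
114.257 Pa/s ÷ 100 Pa/mbar × 86400 s/day = 98718 mbar/day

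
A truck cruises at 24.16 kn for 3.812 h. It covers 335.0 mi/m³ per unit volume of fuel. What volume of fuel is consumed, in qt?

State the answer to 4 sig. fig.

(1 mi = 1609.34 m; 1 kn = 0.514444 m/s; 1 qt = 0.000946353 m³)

24.16 kn → 12.429 m/s
3.812 h → 13723.2 s
d = v × t = 12.429 × 13723.2 = 170566 m
335.0 mi/m³ → 539129 m/m³
V = d / (distance per unit fuel) = 170566 / 539129 = 0.316373 m³
In qt: 0.316373 / 0.000946353 = 334.308 qt

334.3 qt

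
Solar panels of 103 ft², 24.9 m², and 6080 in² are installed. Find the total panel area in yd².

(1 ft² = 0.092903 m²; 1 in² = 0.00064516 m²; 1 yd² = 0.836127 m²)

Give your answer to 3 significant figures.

45.9 yd²

103 ft² × 0.092903 → 9.56901 m²
24.9 m² (already m²)
6080 in² × 0.00064516 → 3.92257 m²
Sum: 9.56901 + 24.9 + 3.92257 = 38.3916 m²
In yd²: 38.3916 / 0.836127 = 45.916 yd²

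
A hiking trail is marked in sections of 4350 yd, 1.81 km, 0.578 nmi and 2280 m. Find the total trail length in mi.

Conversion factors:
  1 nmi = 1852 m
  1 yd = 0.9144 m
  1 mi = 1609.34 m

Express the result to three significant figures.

4350 yd × 0.9144 = 3977.64 m
1.81 km × 1000 = 1810 m
0.578 nmi × 1852 = 1070.46 m
2280 m (already m)
Sum: 3977.64 + 1810 + 1070.46 + 2280 = 9138.1 m
In mi: 9138.1 / 1609.34 = 5.67817 mi

5.68 mi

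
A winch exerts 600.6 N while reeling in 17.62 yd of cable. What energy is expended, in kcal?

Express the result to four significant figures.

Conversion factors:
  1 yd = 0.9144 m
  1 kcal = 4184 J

17.62 yd × 0.9144 = 16.1117 m
W = F × d = 600.6 N × 16.1117 m = 9676.69 J
9676.69 J ÷ (4184 J/kcal) = 2.31278 kcal

2.313 kcal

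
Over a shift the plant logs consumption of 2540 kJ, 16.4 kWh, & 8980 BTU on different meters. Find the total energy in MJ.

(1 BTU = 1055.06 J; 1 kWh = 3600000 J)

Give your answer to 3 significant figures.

71.1 MJ

2540 kJ × 1000 → 2.54×10⁶ J
16.4 kWh × 3600000 → 5.904×10⁷ J
8980 BTU × 1055.06 → 9.47444×10⁶ J
Sum: 2.54×10⁶ + 5.904×10⁷ + 9.47444×10⁶ = 7.10544×10⁷ J
In MJ: 7.10544×10⁷ / 1000000 = 71.0544 MJ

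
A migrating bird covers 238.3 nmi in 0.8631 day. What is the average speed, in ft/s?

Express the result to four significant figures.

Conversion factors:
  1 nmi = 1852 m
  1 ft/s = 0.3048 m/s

238.3 nmi × 1852 = 441332 m
0.8631 day × 86400 = 74571.8 s
v = d / t = 441332 m / 74571.8 s = 5.91822 m/s
5.91822 m/s ÷ (0.3048 m/s/ft/s) = 19.4167 ft/s

19.42 ft/s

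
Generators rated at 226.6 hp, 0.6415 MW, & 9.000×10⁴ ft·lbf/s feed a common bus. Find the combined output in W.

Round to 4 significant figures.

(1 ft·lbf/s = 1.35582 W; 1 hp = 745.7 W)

226.6 hp × 745.7 = 168976 W
0.6415 MW × 1000000 = 641500 W
9.000×10⁴ ft·lbf/s × 1.35582 = 122024 W
Sum: 168976 + 641500 + 122024 = 932500 W

9.325×10⁵ W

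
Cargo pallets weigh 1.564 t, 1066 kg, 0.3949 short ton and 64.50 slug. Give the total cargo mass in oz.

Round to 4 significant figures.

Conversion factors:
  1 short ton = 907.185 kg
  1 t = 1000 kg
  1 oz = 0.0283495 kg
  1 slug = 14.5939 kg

1.564 t × 1000 = 1564 kg
1066 kg (already kg)
0.3949 short ton × 907.185 = 358.247 kg
64.50 slug × 14.5939 = 941.307 kg
Sum: 1564 + 1066 + 358.247 + 941.307 = 3929.55 kg
In oz: 3929.55 / 0.0283495 = 138611 oz

1.386×10⁵ oz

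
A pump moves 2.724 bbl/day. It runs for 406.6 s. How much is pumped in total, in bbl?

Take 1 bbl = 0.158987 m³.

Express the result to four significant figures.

0.01282 bbl

2.724 bbl/day → 5.01251×10⁻⁶ m³/s
V = Q × t = 5.01251×10⁻⁶ × 406.6 = 0.00203809 m³
In bbl: 0.00203809 / 0.158987 = 0.0128192 bbl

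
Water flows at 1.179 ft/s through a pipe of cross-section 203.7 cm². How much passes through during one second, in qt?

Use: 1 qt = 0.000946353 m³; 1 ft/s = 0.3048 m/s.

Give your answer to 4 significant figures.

7.735 qt

1.179 ft/s × 0.3048 = 0.359359 m/s
203.7 cm² × 0.0001 = 0.02037 m²
V = v × A × t = 0.359359 m/s × 0.02037 m² × 1 s = 0.00732014 m³
0.00732014 m³ ÷ (0.000946353 m³/qt) = 7.73511 qt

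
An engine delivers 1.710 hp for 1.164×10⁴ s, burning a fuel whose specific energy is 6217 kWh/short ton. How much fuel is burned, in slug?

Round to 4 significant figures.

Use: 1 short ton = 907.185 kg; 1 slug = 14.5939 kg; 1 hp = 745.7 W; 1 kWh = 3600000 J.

1.710 hp → 1275.15 W
E = P × t = 1275.15 × 11640 = 1.48427×10⁷ J
6217 kWh/short ton → 2.4671×10⁷ J/kg
m = E / e_s = 1.48427×10⁷ / 2.4671×10⁷ = 0.601625 kg
In slug: 0.601625 / 14.5939 = 0.0412244 slug

0.04122 slug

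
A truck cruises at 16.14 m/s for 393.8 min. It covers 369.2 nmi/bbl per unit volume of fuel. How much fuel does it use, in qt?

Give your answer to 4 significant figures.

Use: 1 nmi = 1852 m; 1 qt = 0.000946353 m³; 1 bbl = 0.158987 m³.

393.8 min → 23628 s
d = v × t = 16.14 × 23628 = 381356 m
369.2 nmi/bbl → 4.30072×10⁶ m/m³
V = d / (distance per unit fuel) = 381356 / 4.30072×10⁶ = 0.0886726 m³
In qt: 0.0886726 / 0.000946353 = 93.6993 qt

93.70 qt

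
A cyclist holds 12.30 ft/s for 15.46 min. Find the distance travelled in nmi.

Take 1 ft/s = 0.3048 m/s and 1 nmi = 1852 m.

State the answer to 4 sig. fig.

12.30 ft/s × 0.3048 → 3.74904 m/s
15.46 min × 60 → 927.6 s
d = v × t = 3.74904 m/s × 927.6 s = 3477.61 m
3477.61 m ÷ (1852 m/nmi) = 1.87776 nmi

1.878 nmi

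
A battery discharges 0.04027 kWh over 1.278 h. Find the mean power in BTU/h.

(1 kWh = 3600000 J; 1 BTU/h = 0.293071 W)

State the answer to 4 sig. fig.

107.5 BTU/h

0.04027 kWh × 3600000 = 144972 J
1.278 h × 3600 = 4600.8 s
P = E / t = 144972 J / 4600.8 s = 31.5102 W
31.5102 W ÷ (0.293071 W/BTU/h) = 107.517 BTU/h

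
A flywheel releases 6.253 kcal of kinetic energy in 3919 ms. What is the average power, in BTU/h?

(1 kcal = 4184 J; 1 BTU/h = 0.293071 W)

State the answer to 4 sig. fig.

6.253 kcal × 4184 → 26162.6 J
3919 ms × 0.001 → 3.919 s
P = E / t = 26162.6 J / 3.919 s = 6675.84 W
6675.84 W ÷ (0.293071 W/BTU/h) = 22778.9 BTU/h

2.278×10⁴ BTU/h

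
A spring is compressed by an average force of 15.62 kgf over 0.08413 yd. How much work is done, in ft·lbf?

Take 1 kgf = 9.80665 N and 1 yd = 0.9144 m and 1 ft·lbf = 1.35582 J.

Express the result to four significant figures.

8.691 ft·lbf

15.62 kgf × 9.80665 → 153.18 N
0.08413 yd × 0.9144 → 0.0769285 m
W = F × d = 153.18 N × 0.0769285 m = 11.7839 J
11.7839 J ÷ (1.35582 J/ft·lbf) = 8.69135 ft·lbf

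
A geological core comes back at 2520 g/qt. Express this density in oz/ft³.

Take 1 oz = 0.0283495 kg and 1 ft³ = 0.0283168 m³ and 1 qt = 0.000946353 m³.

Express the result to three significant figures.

2520 g/qt × 0.001 kg/g ÷ 0.000946353 m³/qt = 2662.85 kg/m³
2662.85 kg/m³ ÷ 0.0283495 kg/oz × 0.0283168 m³/ft³ = 2659.78 oz/ft³

2660 oz/ft³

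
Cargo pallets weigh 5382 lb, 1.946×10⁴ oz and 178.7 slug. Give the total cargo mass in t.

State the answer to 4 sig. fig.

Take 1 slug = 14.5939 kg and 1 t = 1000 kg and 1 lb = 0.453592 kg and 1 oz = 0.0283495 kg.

5382 lb × 0.453592 = 2441.23 kg
1.946×10⁴ oz × 0.0283495 = 551.681 kg
178.7 slug × 14.5939 = 2607.93 kg
Sum: 2441.23 + 551.681 + 2607.93 = 5600.84 kg
In t: 5600.84 / 1000 = 5.60084 t

5.601 t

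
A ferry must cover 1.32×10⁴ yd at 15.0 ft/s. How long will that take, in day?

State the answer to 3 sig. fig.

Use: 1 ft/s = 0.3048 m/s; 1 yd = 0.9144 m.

1.32×10⁴ yd × 0.9144 = 12070.1 m
15.0 ft/s × 0.3048 = 4.572 m/s
t = d / v = 12070.1 m / 4.572 m/s = 2640 s
2640 s ÷ (86400 s/day) = 0.0305556 day

0.0306 day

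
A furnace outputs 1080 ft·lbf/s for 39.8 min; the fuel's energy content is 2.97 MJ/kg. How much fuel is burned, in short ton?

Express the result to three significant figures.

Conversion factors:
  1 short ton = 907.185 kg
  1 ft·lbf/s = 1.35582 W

1080 ft·lbf/s → 1464.29 W
39.8 min → 2388 s
E = P × t = 1464.29 × 2388 = 3.49672×10⁶ J
2.97 MJ/kg → 2.97×10⁶ J/kg
m = E / e_s = 3.49672×10⁶ / 2.97×10⁶ = 1.17735 kg
In short ton: 1.17735 / 907.185 = 0.00129781 short ton

0.00130 short ton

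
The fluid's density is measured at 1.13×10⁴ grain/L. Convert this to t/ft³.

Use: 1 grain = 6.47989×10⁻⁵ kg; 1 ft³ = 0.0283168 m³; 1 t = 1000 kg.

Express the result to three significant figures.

0.0207 t/ft³

1.13×10⁴ grain/L × 6.47989×10⁻⁵ kg/grain ÷ 0.001 m³/L = 732.228 kg/m³
732.228 kg/m³ ÷ 1000 kg/t × 0.0283168 m³/ft³ = 0.0207344 t/ft³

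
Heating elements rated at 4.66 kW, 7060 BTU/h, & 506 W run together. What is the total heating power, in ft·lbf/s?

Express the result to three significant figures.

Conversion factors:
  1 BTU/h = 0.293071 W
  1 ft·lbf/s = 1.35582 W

4.66 kW × 1000 = 4660 W
7060 BTU/h × 0.293071 = 2069.08 W
506 W (already W)
Total: 4660 + 2069.08 + 506 = 7235.08 W
In ft·lbf/s: 7235.08 / 1.35582 = 5336.31 ft·lbf/s

5340 ft·lbf/s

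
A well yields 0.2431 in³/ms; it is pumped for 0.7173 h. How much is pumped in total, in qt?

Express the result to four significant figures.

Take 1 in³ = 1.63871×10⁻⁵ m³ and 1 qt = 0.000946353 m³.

1.087×10⁴ qt

0.2431 in³/ms → 0.0039837 m³/s
0.7173 h → 2582.28 s
V = Q × t = 0.0039837 × 2582.28 = 10.287 m³
In qt: 10.287 / 0.000946353 = 10870.2 qt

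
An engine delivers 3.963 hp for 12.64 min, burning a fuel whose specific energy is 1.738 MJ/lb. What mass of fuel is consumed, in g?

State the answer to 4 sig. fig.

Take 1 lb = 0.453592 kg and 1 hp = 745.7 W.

3.963 hp → 2955.21 W
12.64 min → 758.4 s
E = P × t = 2955.21 × 758.4 = 2.24123×10⁶ J
1.738 MJ/lb → 3.83164×10⁶ J/kg
m = E / e_s = 2.24123×10⁶ / 3.83164×10⁶ = 0.584927 kg
In g: 0.584927 / 0.001 = 584.927 g

584.9 g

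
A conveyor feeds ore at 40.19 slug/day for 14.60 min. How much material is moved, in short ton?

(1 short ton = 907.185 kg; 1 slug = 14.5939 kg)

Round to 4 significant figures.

0.006555 short ton

40.19 slug/day → 0.00678853 kg/s
14.60 min → 876 s
m = ṁ × t = 0.00678853 × 876 = 5.94675 kg
In short ton: 5.94675 / 907.185 = 0.00655517 short ton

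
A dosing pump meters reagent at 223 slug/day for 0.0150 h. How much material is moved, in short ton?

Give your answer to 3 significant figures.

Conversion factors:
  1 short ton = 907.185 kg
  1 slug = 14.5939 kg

223 slug/day → 0.0376671 kg/s
0.0150 h → 54 s
m = ṁ × t = 0.0376671 × 54 = 2.03402 kg
In short ton: 2.03402 / 907.185 = 0.00224212 short ton

0.00224 short ton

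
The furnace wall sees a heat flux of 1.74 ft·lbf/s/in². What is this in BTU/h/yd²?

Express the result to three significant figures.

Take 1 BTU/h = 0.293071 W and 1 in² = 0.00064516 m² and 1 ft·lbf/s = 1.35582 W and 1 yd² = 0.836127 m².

1.04×10⁴ BTU/h/yd²

1.74 ft·lbf/s/in² × 1.35582 W/ft·lbf/s ÷ 0.00064516 m²/in² = 3656.65 W/m²
3656.65 W/m² ÷ 0.293071 W/BTU/h × 0.836127 m²/yd² = 10432.4 BTU/h/yd²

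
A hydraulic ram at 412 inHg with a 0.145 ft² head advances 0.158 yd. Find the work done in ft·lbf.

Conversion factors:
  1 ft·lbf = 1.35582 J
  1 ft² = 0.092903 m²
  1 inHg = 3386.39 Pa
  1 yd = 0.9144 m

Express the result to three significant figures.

412 inHg → 1.39519×10⁶ Pa
0.145 ft² → 0.0134709 m²
F = P × A = 1.39519×10⁶ × 0.0134709 = 18794.5 N
0.158 yd → 0.144475 m
W = F × d = 18794.5 × 0.144475 = 2715.34 J
In ft·lbf: 2715.34 / 1.35582 = 2002.73 ft·lbf

2000 ft·lbf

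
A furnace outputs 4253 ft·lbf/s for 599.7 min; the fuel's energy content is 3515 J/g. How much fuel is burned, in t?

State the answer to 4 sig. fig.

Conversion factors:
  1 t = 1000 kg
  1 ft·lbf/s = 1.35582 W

0.05903 t

4253 ft·lbf/s → 5766.3 W
599.7 min → 35982 s
E = P × t = 5766.3 × 35982 = 2.07483×10⁸ J
3515 J/g → 3.515×10⁶ J/kg
m = E / e_s = 2.07483×10⁸ / 3.515×10⁶ = 59.0279 kg
In t: 59.0279 / 1000 = 0.0590279 t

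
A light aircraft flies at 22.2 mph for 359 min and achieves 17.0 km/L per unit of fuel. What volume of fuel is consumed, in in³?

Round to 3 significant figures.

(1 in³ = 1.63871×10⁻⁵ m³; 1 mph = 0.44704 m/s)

767 in³

22.2 mph → 9.92429 m/s
359 min → 21540 s
d = v × t = 9.92429 × 21540 = 213769 m
17.0 km/L → 1.7×10⁷ m/m³
V = d / (distance per unit fuel) = 213769 / 1.7×10⁷ = 0.0125746 m³
In in³: 0.0125746 / 1.63871×10⁻⁵ = 767.347 in³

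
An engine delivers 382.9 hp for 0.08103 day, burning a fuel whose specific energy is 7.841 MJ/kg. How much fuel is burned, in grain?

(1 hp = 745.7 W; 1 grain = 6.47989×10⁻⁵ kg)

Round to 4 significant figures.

382.9 hp → 285529 W
0.08103 day → 7000.99 s
E = P × t = 285529 × 7000.99 = 1.99899×10⁹ J
7.841 MJ/kg → 7.841×10⁶ J/kg
m = E / e_s = 1.99899×10⁹ / 7.841×10⁶ = 254.941 kg
In grain: 254.941 / 6.47989×10⁻⁵ = 3.93434×10⁶ grain

3.934×10⁶ grain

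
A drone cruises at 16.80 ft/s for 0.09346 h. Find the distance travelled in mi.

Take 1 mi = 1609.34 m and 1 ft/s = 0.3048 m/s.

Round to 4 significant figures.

1.071 mi

16.80 ft/s × 0.3048 = 5.12064 m/s
0.09346 h × 3600 = 336.456 s
d = v × t = 5.12064 m/s × 336.456 s = 1722.87 m
1722.87 m ÷ (1609.34 m/mi) = 1.07054 mi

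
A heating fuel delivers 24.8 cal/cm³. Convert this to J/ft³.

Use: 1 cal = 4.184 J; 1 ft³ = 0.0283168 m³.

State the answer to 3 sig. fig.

24.8 cal/cm³ × 4.184 J/cal ÷ 10⁻⁶ m³/cm³ = 1.03763×10⁸ J/m³
1.03763×10⁸ J/m³ × 0.0283168 m³/ft³ = 2.93824×10⁶ J/ft³

2.94×10⁶ J/ft³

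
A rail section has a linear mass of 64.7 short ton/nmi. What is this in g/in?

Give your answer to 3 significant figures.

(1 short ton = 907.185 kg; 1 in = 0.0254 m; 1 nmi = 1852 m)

64.7 short ton/nmi × 907.185 kg/short ton ÷ 1852 m/nmi = 31.6927 kg/m
31.6927 kg/m ÷ 0.001 kg/g × 0.0254 m/in = 804.995 g/in

805 g/in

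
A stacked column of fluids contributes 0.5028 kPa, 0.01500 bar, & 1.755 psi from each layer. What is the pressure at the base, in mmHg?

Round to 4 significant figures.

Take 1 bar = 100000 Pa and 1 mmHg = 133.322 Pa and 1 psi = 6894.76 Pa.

0.5028 kPa × 1000 = 502.8 Pa
0.01500 bar × 100000 = 1500 Pa
1.755 psi × 6894.76 = 12100.3 Pa
Combined: 502.8 + 1500 + 12100.3 = 14103.1 Pa
In mmHg: 14103.1 / 133.322 = 105.782 mmHg

105.8 mmHg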